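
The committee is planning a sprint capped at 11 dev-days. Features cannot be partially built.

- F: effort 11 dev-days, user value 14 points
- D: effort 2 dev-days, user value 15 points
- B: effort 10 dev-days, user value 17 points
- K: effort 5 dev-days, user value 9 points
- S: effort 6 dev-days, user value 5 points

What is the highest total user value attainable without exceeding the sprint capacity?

D + K: effort 2 + 5 = 7 ≤ 11, user value 15 + 9 = 24.
D + S: effort 2 + 6 = 8 ≤ 11, user value 15 + 5 = 20.
Best is D and K with total user value 24.

24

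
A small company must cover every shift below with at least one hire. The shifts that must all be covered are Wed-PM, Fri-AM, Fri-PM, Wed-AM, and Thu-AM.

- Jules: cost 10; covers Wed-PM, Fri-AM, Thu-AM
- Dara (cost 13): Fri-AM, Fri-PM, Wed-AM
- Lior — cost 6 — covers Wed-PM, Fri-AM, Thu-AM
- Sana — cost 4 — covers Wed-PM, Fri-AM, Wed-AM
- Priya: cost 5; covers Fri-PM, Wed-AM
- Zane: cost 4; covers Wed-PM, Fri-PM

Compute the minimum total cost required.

11

This is a weighted set-cover instance.
The greedy cost-per-new-shift heuristic would pick Sana, Zane, and Lior for 14, but a cheaper cover exists.
Choose Lior and Priya: together they cover Wed-PM, Fri-AM, Fri-PM, Wed-AM, Thu-AM — every shift.
Total cost: 6 + 5 = 11.
No cover costs less than 11.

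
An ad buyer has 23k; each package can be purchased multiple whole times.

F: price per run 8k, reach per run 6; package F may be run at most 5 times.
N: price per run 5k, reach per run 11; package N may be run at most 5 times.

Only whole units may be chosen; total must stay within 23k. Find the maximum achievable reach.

44

N has the best ratio (11/5); taking only N gives at most 4×11 = 44 (stopped by the price limit).
Optimal: 4×N: price 20 ≤ 23, reach 4·11 = 44.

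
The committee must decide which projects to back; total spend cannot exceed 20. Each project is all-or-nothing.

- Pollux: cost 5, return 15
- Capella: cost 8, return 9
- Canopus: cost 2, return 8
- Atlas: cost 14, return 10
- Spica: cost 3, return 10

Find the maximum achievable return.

42

Allowing fractional choices, the relaxed optimum would be about 43.4, but projects are indivisible.
Pollux + Capella + Spica: cost 5 + 8 + 3 = 16 ≤ 20, return 15 + 9 + 10 = 34.
Pollux + Capella + Canopus + Spica: cost 5 + 8 + 2 + 3 = 18 ≤ 20, return 15 + 9 + 8 + 10 = 42.
Pollux + Canopus + Spica: cost 5 + 2 + 3 = 10 ≤ 20, return 15 + 8 + 10 = 33.
Best is Pollux, Capella, Canopus, and Spica with total return 42.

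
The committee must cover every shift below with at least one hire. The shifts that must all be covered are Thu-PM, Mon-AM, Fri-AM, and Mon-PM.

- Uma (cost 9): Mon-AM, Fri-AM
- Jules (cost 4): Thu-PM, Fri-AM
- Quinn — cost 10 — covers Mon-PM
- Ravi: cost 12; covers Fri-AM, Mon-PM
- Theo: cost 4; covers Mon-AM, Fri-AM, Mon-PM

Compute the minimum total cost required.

Choose Jules and Theo: together they cover Thu-PM, Mon-AM, Fri-AM, Mon-PM — every shift.
Total cost: 4 + 4 = 8.

8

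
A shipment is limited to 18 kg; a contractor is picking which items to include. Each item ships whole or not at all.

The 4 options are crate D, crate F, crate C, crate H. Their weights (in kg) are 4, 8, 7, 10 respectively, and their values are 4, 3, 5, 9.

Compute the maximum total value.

Allowing fractional choices, the relaxed optimum would be about 15.9, but items are indivisible.
crate C + crate H: weight 7 + 10 = 17 ≤ 18, value 5 + 9 = 14.
crate D + crate H: weight 4 + 10 = 14 ≤ 18, value 4 + 9 = 13.
crate F + crate H: weight 8 + 10 = 18 ≤ 18, value 3 + 9 = 12.
Best is crate C and crate H with total value 14.

14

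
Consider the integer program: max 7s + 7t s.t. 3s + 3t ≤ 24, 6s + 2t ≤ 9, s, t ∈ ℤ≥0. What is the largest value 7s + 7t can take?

28

Relaxing integrality, the LP optimum is 31.50 at (s,t) = (0, 4.5), which is not an integer point.
(s,t)=(0,4): 3·0+3·4=12≤24, 6·0+2·4=8≤9, objective 28.
(s,t)=(0,3): 3·0+3·3=9≤24, 6·0+2·3=6≤9, objective 21.
The best lattice point is (0,4), giving 28.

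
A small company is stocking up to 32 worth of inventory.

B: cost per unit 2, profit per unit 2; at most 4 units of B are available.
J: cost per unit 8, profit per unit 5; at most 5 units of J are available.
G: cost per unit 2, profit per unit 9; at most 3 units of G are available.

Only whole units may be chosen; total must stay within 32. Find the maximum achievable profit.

G has the best ratio (9/2); taking only G gives at most 3×9 = 27 (stopped by the supply cap of 3).
Mixing does better — 4×B, 2×J, and 3×G: cost 30 ≤ 32, profit 4·2 + 2·5 + 3·9 = 45.

45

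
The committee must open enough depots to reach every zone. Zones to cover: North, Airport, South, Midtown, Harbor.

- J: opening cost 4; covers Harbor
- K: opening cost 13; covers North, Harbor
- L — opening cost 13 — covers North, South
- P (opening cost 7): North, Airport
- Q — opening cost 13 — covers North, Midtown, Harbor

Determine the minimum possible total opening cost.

This is an integer covering problem.
The greedy cost-per-new-zone heuristic would pick P, J, L, and Q for 37, but a cheaper cover exists.
Choose L, P, and Q: together they cover North, Airport, South, Midtown, Harbor — every zone.
Total opening cost: 13 + 7 + 13 = 33.
No cover costs less than 33.

33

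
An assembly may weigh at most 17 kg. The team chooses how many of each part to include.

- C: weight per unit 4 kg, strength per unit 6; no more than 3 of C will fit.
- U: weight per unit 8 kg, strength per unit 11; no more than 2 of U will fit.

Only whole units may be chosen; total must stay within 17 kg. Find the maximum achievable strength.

23

2×C and 1×U: weight 16 ≤ 17, strength 2·6 + 1·11 = 23.
2×U: weight 16 ≤ 17, strength 2·11 = 22.
Best is 23.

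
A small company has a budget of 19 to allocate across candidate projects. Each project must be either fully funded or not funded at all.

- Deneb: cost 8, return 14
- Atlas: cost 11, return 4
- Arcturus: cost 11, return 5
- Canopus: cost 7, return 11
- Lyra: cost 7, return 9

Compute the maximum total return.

25

Take Deneb and Canopus: cost 8 + 7 = 15 ≤ 19, return 14 + 11 = 25.
No other feasible combination does better.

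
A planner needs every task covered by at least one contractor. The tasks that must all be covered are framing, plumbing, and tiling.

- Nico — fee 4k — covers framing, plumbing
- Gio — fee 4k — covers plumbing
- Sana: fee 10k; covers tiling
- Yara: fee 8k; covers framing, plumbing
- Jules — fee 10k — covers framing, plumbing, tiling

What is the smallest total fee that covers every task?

10

The greedy cost-per-new-task heuristic would pick Nico and Sana for 14, but a cheaper cover exists.
Jules alone covers framing, plumbing, tiling — every task.
Total fee: 10.
No cover costs less than 10.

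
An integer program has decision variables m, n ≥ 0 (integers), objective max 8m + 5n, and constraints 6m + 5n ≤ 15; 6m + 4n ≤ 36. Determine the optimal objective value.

The continuous relaxation peaks at (2.5, 0) with value 20.00; rounding to a feasible lattice point costs some objective.
(m,n)=(2,0): 6·2+5·0=12≤15, 6·2+4·0=12≤36, objective 16.
(m,n)=(1,1): 6·1+5·1=11≤15, 6·1+4·1=10≤36, objective 13.
(m,n)=(1,0): 6·1+5·0=6≤15, 6·1+4·0=6≤36, objective 8.
The best lattice point is (2,0), giving 16.

16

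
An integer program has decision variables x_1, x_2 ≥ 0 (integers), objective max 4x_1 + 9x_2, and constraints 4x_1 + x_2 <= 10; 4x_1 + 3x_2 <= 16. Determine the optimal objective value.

45

(x_1,x_2)=(0,5): 4·0+1·5=5≤10, 4·0+3·5=15≤16, objective 45.
(x_1,x_2)=(1,4): 4·1+1·4=8≤10, 4·1+3·4=16≤16, objective 40.
(x_1,x_2)=(0,4): 4·0+1·4=4≤10, 4·0+3·4=12≤16, objective 36.
The best lattice point is (0,5), giving 45.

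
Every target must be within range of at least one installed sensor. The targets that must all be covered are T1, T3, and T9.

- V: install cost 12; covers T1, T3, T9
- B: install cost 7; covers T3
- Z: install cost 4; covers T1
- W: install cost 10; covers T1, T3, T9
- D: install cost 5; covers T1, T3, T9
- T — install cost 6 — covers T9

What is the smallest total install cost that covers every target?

5

This is a weighted set-cover instance.
D alone covers T1, T3, T9 — every target.
Total install cost: 5.
No cover costs less than 5.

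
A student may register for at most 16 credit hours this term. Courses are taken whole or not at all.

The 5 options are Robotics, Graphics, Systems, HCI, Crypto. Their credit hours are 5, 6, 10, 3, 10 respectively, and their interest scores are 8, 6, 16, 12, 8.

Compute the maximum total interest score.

28

Systems + HCI: credit hours 10 + 3 = 13 ≤ 16, interest score 16 + 12 = 28.
Robotics + Graphics + HCI: credit hours 5 + 6 + 3 = 14 ≤ 16, interest score 8 + 6 + 12 = 26.
Best is Systems and HCI with total interest score 28.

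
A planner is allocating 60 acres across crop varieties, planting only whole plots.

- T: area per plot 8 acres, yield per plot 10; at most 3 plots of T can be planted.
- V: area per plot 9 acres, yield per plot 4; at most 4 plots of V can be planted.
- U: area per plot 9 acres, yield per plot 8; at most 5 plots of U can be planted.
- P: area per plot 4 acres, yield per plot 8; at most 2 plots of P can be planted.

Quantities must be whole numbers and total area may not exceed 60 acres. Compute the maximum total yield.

70

P has the best ratio (8/4); taking only P gives at most 2×8 = 16 (stopped by the supply cap of 2).
Mixing does better — 3×T, 3×U, and 2×P: area 59 ≤ 60, yield 3·10 + 3·8 + 2·8 = 70.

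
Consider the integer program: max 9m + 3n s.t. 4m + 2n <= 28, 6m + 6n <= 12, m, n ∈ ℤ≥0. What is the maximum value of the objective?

(m,n)=(2,0) is feasible, giving 18.
(m,n)=(1,1) is feasible, giving 12.
(m,n)=(1,0) is feasible, giving 9.
Maximum is 18 at (m,n)=(2,0).

18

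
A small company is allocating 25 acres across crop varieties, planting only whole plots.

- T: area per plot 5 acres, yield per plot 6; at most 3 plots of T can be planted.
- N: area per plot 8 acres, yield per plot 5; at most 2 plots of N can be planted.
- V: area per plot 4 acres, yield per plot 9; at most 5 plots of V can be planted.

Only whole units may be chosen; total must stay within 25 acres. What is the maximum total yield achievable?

51

This is a bounded integer knapsack.
Take 1×T and 5×V: area 25 ≤ 25, yield 1·6 + 5·9 = 51.
V has the best ratio (9/4) and is taken to its limit of 5; remaining capacity is filled optimally with the others.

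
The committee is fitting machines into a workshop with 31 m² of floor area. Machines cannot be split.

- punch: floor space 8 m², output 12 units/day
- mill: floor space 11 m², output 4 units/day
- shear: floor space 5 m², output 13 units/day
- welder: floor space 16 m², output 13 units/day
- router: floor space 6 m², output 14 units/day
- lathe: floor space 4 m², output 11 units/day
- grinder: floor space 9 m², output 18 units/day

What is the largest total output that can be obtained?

Allowing fractional choices, the relaxed optimum would be about 66.5, but machines are indivisible.
shear + router + lathe + grinder: floor space 5 + 6 + 4 + 9 = 24 ≤ 31, output 13 + 14 + 11 + 18 = 56.
punch + router + lathe + grinder: floor space 8 + 6 + 4 + 9 = 27 ≤ 31, output 12 + 14 + 11 + 18 = 55.
punch + shear + router + grinder: floor space 8 + 5 + 6 + 9 = 28 ≤ 31, output 12 + 13 + 14 + 18 = 57.
Best is punch, shear, router, and grinder with total output 57.

57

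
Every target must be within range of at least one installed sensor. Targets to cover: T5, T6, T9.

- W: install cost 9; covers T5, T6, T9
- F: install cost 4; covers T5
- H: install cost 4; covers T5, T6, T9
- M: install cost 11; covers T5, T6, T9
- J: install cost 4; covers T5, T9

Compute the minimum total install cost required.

H alone covers T5, T6, T9 — every target.
Total install cost: 4.
No cover costs less than 4.

4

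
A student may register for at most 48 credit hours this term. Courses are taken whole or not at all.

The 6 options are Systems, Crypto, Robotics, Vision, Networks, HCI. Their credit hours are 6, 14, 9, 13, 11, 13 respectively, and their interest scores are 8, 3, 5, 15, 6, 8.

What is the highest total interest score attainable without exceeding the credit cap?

37

Systems + Robotics + Vision + Networks: credit hours 6 + 9 + 13 + 11 = 39 ≤ 48, interest score 8 + 5 + 15 + 6 = 34.
Systems + Vision + Networks + HCI: credit hours 6 + 13 + 11 + 13 = 43 ≤ 48, interest score 8 + 15 + 6 + 8 = 37.
Systems + Robotics + Vision + HCI: credit hours 6 + 9 + 13 + 13 = 41 ≤ 48, interest score 8 + 5 + 15 + 8 = 36.
Best is Systems, Vision, Networks, and HCI with total interest score 37.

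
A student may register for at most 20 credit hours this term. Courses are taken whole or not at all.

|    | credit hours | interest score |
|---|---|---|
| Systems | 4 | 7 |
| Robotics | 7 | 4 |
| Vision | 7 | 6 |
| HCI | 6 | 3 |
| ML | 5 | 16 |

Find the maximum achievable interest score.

Allowing fractional choices, the relaxed optimum would be about 31.3, but courses are indivisible.
Systems + HCI + ML: credit hours 4 + 6 + 5 = 15 ≤ 20, interest score 7 + 3 + 16 = 26.
Systems + Vision + ML: credit hours 4 + 7 + 5 = 16 ≤ 20, interest score 7 + 6 + 16 = 29.
Systems + Robotics + ML: credit hours 4 + 7 + 5 = 16 ≤ 20, interest score 7 + 4 + 16 = 27.
Best is Systems, Vision, and ML with total interest score 29.

29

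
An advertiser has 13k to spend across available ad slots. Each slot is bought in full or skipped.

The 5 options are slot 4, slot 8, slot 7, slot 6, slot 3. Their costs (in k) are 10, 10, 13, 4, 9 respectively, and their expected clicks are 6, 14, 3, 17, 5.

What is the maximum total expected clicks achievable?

22

Take slot 6 and slot 3: cost 4 + 9 = 13 ≤ 13, expected clicks 17 + 5 = 22.
No other feasible combination does better.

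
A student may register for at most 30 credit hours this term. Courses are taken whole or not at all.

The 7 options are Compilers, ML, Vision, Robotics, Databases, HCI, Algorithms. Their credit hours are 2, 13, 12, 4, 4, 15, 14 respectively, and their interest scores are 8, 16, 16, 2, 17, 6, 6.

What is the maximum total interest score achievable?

49

This is an integer program with binary decision variables.
ML + Vision + Databases: credit hours 13 + 12 + 4 = 29 ≤ 30, interest score 16 + 16 + 17 = 49.
Compilers + Vision + Robotics + Databases: credit hours 2 + 12 + 4 + 4 = 22 ≤ 30, interest score 8 + 16 + 2 + 17 = 43.
Compilers + ML + Robotics + Databases: credit hours 2 + 13 + 4 + 4 = 23 ≤ 30, interest score 8 + 16 + 2 + 17 = 43.
Best is ML, Vision, and Databases with total interest score 49.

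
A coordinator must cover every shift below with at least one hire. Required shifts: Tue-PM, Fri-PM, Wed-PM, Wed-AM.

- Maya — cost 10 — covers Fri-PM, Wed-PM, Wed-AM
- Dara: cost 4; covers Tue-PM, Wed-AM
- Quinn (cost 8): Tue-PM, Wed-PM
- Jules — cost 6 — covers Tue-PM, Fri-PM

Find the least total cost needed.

14

This is an integer covering problem.
Choose Maya and Dara: together they cover Tue-PM, Fri-PM, Wed-PM, Wed-AM — every shift.
Total cost: 10 + 4 = 14.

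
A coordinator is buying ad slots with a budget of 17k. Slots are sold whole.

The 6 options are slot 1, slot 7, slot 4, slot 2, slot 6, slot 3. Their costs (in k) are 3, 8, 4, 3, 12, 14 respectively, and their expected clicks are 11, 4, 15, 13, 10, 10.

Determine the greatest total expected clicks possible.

39

This is a 0-1 knapsack instance.
Allowing fractional choices, the relaxed optimum would be about 44.8, but ad slots are indivisible.
slot 7 + slot 4 + slot 2: cost 8 + 4 + 3 = 15 ≤ 17, expected clicks 4 + 15 + 13 = 32.
slot 1 + slot 4 + slot 2: cost 3 + 4 + 3 = 10 ≤ 17, expected clicks 11 + 15 + 13 = 39.
Best is slot 1, slot 4, and slot 2 with total expected clicks 39.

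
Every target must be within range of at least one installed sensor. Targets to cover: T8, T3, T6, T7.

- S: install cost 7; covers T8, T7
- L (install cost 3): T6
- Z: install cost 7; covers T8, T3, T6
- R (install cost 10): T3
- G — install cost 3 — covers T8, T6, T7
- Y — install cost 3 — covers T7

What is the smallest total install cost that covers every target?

10

Choose Z and G: together they cover T8, T3, T6, T7 — every target.
Total install cost: 7 + 3 = 10.
No cover costs less than 10.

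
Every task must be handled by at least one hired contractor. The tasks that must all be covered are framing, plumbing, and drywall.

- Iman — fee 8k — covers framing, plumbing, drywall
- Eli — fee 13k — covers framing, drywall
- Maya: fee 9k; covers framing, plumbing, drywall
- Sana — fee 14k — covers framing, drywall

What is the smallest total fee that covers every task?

8

Iman alone covers framing, plumbing, drywall — every task.
Total fee: 8.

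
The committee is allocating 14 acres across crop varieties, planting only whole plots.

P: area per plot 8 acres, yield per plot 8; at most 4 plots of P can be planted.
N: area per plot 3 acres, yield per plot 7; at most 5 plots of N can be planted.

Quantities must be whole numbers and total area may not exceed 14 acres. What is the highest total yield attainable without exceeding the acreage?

28

N has the best ratio (7/3); taking only N gives at most 4×7 = 28 (stopped by the area limit).
Optimal: 4×N: area 12 ≤ 14, yield 4·7 = 28.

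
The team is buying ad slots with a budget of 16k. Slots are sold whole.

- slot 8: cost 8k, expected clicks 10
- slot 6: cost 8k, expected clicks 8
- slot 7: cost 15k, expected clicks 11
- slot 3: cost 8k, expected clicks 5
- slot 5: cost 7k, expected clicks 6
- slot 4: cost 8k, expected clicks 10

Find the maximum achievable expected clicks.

Take slot 8 and slot 4: cost 8 + 8 = 16 ≤ 16, expected clicks 10 + 10 = 20.
No other feasible combination does better.

20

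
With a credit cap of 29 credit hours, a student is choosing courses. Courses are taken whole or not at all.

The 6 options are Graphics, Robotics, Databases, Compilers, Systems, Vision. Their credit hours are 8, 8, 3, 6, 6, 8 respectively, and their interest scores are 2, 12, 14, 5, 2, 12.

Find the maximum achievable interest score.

Take Robotics, Databases, Compilers, and Vision: credit hours 8 + 3 + 6 + 8 = 25 ≤ 29, interest score 12 + 14 + 5 + 12 = 43.
No other feasible combination does better.

43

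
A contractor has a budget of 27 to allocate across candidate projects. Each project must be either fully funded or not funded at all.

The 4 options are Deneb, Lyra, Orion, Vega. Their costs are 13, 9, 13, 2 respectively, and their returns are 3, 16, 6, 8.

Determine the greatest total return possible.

30

Lyra + Orion + Vega: cost 9 + 13 + 2 = 24 ≤ 27, return 16 + 6 + 8 = 30.
Deneb + Lyra + Vega: cost 13 + 9 + 2 = 24 ≤ 27, return 3 + 16 + 8 = 27.
Best is Lyra, Orion, and Vega with total return 30.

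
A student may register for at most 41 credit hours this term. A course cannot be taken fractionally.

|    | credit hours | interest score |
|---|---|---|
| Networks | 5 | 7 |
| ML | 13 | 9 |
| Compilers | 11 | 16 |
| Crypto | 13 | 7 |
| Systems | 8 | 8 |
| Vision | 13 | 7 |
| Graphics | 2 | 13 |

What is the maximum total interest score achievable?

53

This is a 0-1 knapsack instance.
Networks + ML + Compilers + Systems + Graphics: credit hours 5 + 13 + 11 + 8 + 2 = 39 ≤ 41, interest score 7 + 9 + 16 + 8 + 13 = 53.
Networks + Compilers + Crypto + Systems + Graphics: credit hours 5 + 11 + 13 + 8 + 2 = 39 ≤ 41, interest score 7 + 16 + 7 + 8 + 13 = 51.
Best is Networks, ML, Compilers, Systems, and Graphics with total interest score 53.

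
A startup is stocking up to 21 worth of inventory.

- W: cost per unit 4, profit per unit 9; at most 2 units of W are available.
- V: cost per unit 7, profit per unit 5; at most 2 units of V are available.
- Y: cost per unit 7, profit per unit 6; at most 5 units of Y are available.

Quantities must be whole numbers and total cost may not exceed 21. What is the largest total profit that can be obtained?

2×W and 1×Y: cost 15 ≤ 21, profit 2·9 + 1·6 = 24.
2×W and 1×V: cost 15 ≤ 21, profit 2·9 + 1·5 = 23.
Best is 24.

24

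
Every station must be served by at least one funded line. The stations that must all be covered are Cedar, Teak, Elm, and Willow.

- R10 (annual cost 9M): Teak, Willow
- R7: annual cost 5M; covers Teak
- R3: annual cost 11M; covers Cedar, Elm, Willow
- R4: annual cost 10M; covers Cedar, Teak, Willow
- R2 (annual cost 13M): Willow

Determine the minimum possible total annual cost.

16

The greedy cost-per-new-station heuristic would pick R4 and R3 for 21, but a cheaper cover exists.
Choose R7 and R3: together they cover Cedar, Teak, Elm, Willow — every station.
Total annual cost: 5 + 11 = 16.
No cover costs less than 16.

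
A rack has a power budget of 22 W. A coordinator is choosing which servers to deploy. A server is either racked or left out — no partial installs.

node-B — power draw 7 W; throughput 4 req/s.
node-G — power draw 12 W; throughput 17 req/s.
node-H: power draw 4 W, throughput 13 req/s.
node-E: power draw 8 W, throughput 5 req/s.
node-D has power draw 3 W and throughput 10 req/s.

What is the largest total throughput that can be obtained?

Take node-G, node-H, and node-D: power draw 12 + 4 + 3 = 19 ≤ 22, throughput 17 + 13 + 10 = 40.
No other feasible combination does better.

40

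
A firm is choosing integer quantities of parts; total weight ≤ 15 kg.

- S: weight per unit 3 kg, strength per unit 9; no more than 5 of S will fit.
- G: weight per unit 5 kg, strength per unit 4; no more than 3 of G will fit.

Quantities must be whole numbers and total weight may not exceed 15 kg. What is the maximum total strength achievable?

S has the best ratio (9/3); taking only S gives at most 5×9 = 45 (stopped by the weight limit).
Optimal: 5×S: weight 15 ≤ 15, strength 5·9 = 45.

45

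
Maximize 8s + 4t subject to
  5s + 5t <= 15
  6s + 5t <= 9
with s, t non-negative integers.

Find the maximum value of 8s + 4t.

8

(s,t)=(1,0) is feasible, giving 8.
(s,t)=(0,1) is feasible, giving 4.
(s,t)=(0,0) is feasible, giving 0.
Maximum is 8 at (s,t)=(1,0).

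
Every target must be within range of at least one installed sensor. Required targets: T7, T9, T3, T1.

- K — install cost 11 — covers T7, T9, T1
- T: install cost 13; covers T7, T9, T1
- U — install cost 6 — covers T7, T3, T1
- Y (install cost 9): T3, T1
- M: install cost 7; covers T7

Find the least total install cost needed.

This is an integer covering problem.
Choose K and U: together they cover T7, T9, T3, T1 — every target.
Total install cost: 11 + 6 = 17.

17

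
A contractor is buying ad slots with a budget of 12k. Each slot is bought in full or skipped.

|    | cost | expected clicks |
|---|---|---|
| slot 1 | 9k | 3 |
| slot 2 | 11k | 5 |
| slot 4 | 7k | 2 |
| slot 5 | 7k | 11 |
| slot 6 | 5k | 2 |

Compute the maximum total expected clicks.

13

slot 5 + slot 6: cost 7 + 5 = 12 ≤ 12, expected clicks 11 + 2 = 13.
slot 5: cost 7 ≤ 12, expected clicks 11.
Best is slot 5 and slot 6 with total expected clicks 13.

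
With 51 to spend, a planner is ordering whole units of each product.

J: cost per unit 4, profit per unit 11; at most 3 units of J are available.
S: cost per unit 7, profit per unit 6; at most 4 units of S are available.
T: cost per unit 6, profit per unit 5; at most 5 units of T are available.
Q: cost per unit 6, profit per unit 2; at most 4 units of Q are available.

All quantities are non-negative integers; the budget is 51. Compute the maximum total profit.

This is a bounded integer knapsack.
J has the best ratio (11/4); taking only J gives at most 3×11 = 33 (stopped by the supply cap of 3).
Mixing does better — 3×J, 3×S, and 3×T: cost 51 ≤ 51, profit 3·11 + 3·6 + 3·5 = 66.

66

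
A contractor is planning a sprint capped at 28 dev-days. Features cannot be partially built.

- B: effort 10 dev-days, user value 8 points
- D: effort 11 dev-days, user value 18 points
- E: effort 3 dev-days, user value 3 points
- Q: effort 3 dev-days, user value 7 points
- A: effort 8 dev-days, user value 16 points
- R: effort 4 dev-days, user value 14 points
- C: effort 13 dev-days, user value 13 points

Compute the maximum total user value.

Allowing fractional choices, the relaxed optimum would be about 57.0, but features are indivisible.
D + E + A + R: effort 11 + 3 + 8 + 4 = 26 ≤ 28, user value 18 + 3 + 16 + 14 = 51.
D + Q + A + R: effort 11 + 3 + 8 + 4 = 26 ≤ 28, user value 18 + 7 + 16 + 14 = 55.
Best is D, Q, A, and R with total user value 55.

55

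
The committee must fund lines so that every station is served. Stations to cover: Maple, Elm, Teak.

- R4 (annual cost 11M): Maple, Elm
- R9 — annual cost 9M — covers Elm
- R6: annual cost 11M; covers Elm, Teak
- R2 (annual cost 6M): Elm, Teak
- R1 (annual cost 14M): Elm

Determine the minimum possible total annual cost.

Choose R4 and R2: together they cover Maple, Elm, Teak — every station.
Total annual cost: 11 + 6 = 17.
No cover costs less than 17.

17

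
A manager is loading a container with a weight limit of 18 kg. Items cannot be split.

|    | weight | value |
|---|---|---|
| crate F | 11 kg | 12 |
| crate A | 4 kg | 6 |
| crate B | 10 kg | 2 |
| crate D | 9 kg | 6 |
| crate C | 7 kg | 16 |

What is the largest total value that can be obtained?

Take crate F and crate C: weight 11 + 7 = 18 ≤ 18, value 12 + 16 = 28.
No other feasible combination does better.

28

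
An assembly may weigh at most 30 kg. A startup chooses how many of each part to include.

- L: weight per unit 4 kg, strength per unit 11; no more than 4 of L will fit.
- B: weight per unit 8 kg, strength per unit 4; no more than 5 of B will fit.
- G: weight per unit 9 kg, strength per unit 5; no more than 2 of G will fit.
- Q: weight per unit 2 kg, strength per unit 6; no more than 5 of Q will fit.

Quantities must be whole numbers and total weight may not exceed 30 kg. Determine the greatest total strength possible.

74

Q has the best ratio (6/2); taking only Q gives at most 5×6 = 30 (stopped by the supply cap of 5).
Mixing does better — 4×L and 5×Q: weight 26 ≤ 30, strength 4·11 + 5·6 = 74.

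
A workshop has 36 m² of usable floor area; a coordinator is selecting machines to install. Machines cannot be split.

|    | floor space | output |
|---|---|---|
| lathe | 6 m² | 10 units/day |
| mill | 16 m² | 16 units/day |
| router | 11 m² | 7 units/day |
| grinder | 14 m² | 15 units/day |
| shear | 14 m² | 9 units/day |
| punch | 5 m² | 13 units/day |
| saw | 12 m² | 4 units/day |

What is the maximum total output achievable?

45

lathe + mill + grinder: floor space 6 + 16 + 14 = 36 ≤ 36, output 10 + 16 + 15 = 41.
mill + grinder + punch: floor space 16 + 14 + 5 = 35 ≤ 36, output 16 + 15 + 13 = 44.
lathe + router + grinder + punch: floor space 6 + 11 + 14 + 5 = 36 ≤ 36, output 10 + 7 + 15 + 13 = 45.
Best is lathe, router, grinder, and punch with total output 45.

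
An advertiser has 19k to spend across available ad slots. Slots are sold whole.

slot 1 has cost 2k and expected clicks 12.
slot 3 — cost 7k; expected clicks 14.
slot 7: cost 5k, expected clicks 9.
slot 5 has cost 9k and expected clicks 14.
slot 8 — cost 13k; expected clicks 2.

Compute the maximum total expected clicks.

slot 1 + slot 7 + slot 5: cost 2 + 5 + 9 = 16 ≤ 19, expected clicks 12 + 9 + 14 = 35.
slot 1 + slot 3 + slot 5: cost 2 + 7 + 9 = 18 ≤ 19, expected clicks 12 + 14 + 14 = 40.
slot 1 + slot 3 + slot 7: cost 2 + 7 + 5 = 14 ≤ 19, expected clicks 12 + 14 + 9 = 35.
Best is slot 1, slot 3, and slot 5 with total expected clicks 40.

40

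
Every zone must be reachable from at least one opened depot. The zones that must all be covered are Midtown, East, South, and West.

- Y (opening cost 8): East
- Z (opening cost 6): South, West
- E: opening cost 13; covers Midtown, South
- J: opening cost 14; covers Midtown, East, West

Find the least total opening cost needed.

20

This is a weighted set-cover instance.
Choose Z and J: together they cover Midtown, East, South, West — every zone.
Total opening cost: 6 + 14 = 20.
No cover costs less than 20.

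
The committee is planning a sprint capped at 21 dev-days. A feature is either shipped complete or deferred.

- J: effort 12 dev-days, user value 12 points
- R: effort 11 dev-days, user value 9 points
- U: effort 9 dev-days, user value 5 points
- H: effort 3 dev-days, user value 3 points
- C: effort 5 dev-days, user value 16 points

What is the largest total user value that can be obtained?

Take J, H, and C: effort 12 + 3 + 5 = 20 ≤ 21, user value 12 + 3 + 16 = 31.
No other feasible combination does better.

31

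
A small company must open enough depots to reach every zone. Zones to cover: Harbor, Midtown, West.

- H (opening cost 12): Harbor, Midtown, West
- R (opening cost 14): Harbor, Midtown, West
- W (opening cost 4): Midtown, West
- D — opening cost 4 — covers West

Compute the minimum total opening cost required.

H alone covers Harbor, Midtown, West — every zone.
Total opening cost: 12.

12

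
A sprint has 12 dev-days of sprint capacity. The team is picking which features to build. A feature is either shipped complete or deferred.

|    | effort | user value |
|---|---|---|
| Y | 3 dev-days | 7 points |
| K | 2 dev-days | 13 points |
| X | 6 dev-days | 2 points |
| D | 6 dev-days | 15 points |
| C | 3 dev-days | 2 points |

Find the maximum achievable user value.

This is an integer program with binary decision variables.
Take Y, K, and D: effort 3 + 2 + 6 = 11 ≤ 12, user value 7 + 13 + 15 = 35.
No other feasible combination does better.

35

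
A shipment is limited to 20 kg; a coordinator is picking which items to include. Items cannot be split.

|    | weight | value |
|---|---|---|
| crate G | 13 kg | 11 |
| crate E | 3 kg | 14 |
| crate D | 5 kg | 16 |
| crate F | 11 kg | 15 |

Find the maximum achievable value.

45

Take crate E, crate D, and crate F: weight 3 + 5 + 11 = 19 ≤ 20, value 14 + 16 + 15 = 45.
No other feasible combination does better.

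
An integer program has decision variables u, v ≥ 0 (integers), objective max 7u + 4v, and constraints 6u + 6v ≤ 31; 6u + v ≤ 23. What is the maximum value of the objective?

29

The continuous relaxation peaks at (3.57, 1.6) with value 31.37; rounding to a feasible lattice point costs some objective.
(u,v)=(3,2): 6·3+6·2=30≤31, 6·3+1·2=20≤23, objective 29.
(u,v)=(2,3): 6·2+6·3=30≤31, 6·2+1·3=15≤23, objective 26.
No feasible integer point exceeds 29.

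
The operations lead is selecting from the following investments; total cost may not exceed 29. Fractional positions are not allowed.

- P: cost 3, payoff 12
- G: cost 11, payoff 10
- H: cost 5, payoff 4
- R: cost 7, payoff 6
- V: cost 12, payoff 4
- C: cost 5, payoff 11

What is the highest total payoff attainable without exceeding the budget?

This is an integer program with binary decision variables.
Allowing fractional choices, the relaxed optimum would be about 41.4, but investments are indivisible.
P + G + H + C: cost 3 + 11 + 5 + 5 = 24 ≤ 29, payoff 12 + 10 + 4 + 11 = 37.
P + G + R + C: cost 3 + 11 + 7 + 5 = 26 ≤ 29, payoff 12 + 10 + 6 + 11 = 39.
Best is P, G, R, and C with total payoff 39.

39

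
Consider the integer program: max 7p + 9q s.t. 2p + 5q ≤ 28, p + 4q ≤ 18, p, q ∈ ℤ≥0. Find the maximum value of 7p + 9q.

98

(p,q)=(14,0): 2·14+5·0=28≤28, 1·14+4·0=14≤18, objective 98.
(p,q)=(13,0): 2·13+5·0=26≤28, 1·13+4·0=13≤18, objective 91.
The best lattice point is (14,0), giving 98.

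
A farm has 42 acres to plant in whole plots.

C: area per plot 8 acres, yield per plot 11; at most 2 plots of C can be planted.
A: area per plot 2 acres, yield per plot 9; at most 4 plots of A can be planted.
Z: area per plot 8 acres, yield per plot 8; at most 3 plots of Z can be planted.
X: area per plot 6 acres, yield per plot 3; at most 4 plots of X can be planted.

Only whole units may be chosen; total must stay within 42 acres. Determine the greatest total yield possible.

2×C, 4×A, and 2×Z: area 40 ≤ 42, yield 2·11 + 4·9 + 2·8 = 74.
1×C, 4×A, and 3×Z: area 40 ≤ 42, yield 1·11 + 4·9 + 3·8 = 71.
Best is 74.

74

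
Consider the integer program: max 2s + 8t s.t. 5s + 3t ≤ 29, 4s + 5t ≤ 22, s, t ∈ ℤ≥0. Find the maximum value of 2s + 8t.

32

(s,t)=(0,4): 5·0+3·4=12≤29, 4·0+5·4=20≤22, objective 32.
(s,t)=(1,3): 5·1+3·3=14≤29, 4·1+5·3=19≤22, objective 26.
(s,t)=(0,3): 5·0+3·3=9≤29, 4·0+5·3=15≤22, objective 24.
Maximum is 32 at (s,t)=(0,4).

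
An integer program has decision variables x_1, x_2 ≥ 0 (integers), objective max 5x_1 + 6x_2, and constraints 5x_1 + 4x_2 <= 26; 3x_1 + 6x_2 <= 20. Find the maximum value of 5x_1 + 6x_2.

26

The continuous relaxation peaks at (4.22, 1.22) with value 28.44; rounding to a feasible lattice point costs some objective.
(x_1,x_2)=(4,1): 5·4+4·1=24≤26, 3·4+6·1=18≤20, objective 26.
(x_1,x_2)=(5,0): 5·5+4·0=25≤26, 3·5+6·0=15≤20, objective 25.
(x_1,x_2)=(3,1): 5·3+4·1=19≤26, 3·3+6·1=15≤20, objective 21.
Maximum is 26 at (x_1,x_2)=(4,1).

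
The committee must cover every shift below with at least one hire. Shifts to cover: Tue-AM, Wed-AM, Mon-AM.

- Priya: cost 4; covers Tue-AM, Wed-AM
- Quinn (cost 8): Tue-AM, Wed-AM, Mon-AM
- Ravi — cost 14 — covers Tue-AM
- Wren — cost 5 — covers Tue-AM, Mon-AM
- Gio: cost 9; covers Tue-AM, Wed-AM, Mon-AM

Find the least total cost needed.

The greedy cost-per-new-shift heuristic would pick Priya and Wren for 9, but a cheaper cover exists.
Quinn alone covers Tue-AM, Wed-AM, Mon-AM — every shift.
Total cost: 8.
No cover costs less than 8.

8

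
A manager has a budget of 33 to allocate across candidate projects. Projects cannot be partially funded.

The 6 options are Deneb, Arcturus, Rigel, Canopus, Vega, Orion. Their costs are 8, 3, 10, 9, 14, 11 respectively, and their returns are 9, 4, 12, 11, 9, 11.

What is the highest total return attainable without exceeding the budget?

Allowing fractional choices, the relaxed optimum would be about 39.0, but projects are indivisible.
Arcturus + Rigel + Canopus + Orion: cost 3 + 10 + 9 + 11 = 33 ≤ 33, return 4 + 12 + 11 + 11 = 38.
Deneb + Arcturus + Rigel + Orion: cost 8 + 3 + 10 + 11 = 32 ≤ 33, return 9 + 4 + 12 + 11 = 36.
Deneb + Arcturus + Rigel + Canopus: cost 8 + 3 + 10 + 9 = 30 ≤ 33, return 9 + 4 + 12 + 11 = 36.
Best is Arcturus, Rigel, Canopus, and Orion with total return 38.

38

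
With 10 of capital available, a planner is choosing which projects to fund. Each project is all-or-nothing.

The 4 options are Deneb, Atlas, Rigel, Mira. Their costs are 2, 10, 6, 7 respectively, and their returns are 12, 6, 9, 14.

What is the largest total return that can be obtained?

Deneb + Rigel: cost 2 + 6 = 8 ≤ 10, return 12 + 9 = 21.
Deneb + Mira: cost 2 + 7 = 9 ≤ 10, return 12 + 14 = 26.
Best is Deneb and Mira with total return 26.

26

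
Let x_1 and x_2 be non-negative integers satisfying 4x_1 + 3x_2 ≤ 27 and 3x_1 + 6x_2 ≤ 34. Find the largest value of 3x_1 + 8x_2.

(x_1,x_2)=(1,5): 4·1+3·5=19≤27, 3·1+6·5=33≤34, objective 43.
(x_1,x_2)=(0,5): 4·0+3·5=15≤27, 3·0+6·5=30≤34, objective 40.
(x_1,x_2)=(2,4): 4·2+3·4=20≤27, 3·2+6·4=30≤34, objective 38.
Maximum is 43 at (x_1,x_2)=(1,5).

43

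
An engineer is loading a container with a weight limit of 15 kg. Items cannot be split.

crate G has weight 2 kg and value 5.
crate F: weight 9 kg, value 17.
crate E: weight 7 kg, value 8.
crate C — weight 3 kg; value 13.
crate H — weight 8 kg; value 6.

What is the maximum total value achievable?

35

crate F + crate C: weight 9 + 3 = 12 ≤ 15, value 17 + 13 = 30.
crate G + crate F + crate C: weight 2 + 9 + 3 = 14 ≤ 15, value 5 + 17 + 13 = 35.
Best is crate G, crate F, and crate C with total value 35.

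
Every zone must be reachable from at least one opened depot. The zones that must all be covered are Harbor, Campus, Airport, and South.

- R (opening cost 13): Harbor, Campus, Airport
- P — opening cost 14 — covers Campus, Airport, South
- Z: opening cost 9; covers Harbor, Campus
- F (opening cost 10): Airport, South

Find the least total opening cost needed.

The greedy cost-per-new-zone heuristic would pick R and F for 23, but a cheaper cover exists.
Choose Z and F: together they cover Harbor, Campus, Airport, South — every zone.
Total opening cost: 9 + 10 = 19.
No cover costs less than 19.

19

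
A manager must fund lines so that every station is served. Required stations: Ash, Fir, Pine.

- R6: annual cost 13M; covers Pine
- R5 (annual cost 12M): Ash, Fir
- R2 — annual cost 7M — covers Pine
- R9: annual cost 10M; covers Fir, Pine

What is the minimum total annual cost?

19

The greedy cost-per-new-station heuristic would pick R9 and R5 for 22, but a cheaper cover exists.
Choose R5 and R2: together they cover Ash, Fir, Pine — every station.
Total annual cost: 12 + 7 = 19.
No cover costs less than 19.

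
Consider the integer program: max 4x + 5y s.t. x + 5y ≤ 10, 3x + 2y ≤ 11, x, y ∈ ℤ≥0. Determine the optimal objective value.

The continuous relaxation peaks at (2.69, 1.46) with value 18.08; rounding to a feasible lattice point costs some objective.
(x,y)=(3,1): 1·3+5·1=8≤10, 3·3+2·1=11≤11, objective 17.
(x,y)=(2,1): 1·2+5·1=7≤10, 3·2+2·1=8≤11, objective 13.
(x,y)=(3,0): 1·3+5·0=3≤10, 3·3+2·0=9≤11, objective 12.
No feasible integer point exceeds 17.

17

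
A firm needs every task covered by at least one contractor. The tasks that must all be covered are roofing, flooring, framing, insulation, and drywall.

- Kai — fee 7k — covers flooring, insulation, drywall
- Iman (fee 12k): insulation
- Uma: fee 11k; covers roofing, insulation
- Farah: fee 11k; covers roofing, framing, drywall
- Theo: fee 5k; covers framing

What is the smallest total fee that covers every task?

The greedy cost-per-new-task heuristic would pick Kai, Theo, and Uma for 23, but a cheaper cover exists.
Choose Kai and Farah: together they cover roofing, flooring, framing, insulation, drywall — every task.
Total fee: 7 + 11 = 18.
No cover costs less than 18.

18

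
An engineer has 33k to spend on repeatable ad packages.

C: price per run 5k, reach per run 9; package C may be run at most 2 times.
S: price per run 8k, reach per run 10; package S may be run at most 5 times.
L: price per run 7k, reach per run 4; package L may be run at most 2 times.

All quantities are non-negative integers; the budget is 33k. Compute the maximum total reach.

42

This is a bounded integer knapsack.
4×S: price 32 ≤ 33, reach 4·10 = 40.
2×C, 2×S, and 1×L: price 33 ≤ 33, reach 2·9 + 2·10 + 1·4 = 42.
Best is 42.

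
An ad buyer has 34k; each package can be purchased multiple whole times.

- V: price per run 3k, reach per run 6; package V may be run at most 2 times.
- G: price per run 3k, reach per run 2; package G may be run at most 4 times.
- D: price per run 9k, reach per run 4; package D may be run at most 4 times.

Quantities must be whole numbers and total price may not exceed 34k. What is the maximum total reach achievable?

26

Take 2×V, 3×G, and 2×D: price 33 ≤ 34, reach 2·6 + 3·2 + 2·4 = 26.
V has the best ratio (6/3) and is taken to its limit of 2; remaining capacity is filled optimally with the others.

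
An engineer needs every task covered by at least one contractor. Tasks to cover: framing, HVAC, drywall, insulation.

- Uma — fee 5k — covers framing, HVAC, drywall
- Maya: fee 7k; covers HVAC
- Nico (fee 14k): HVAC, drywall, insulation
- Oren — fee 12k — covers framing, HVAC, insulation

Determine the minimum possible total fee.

Choose Uma and Oren: together they cover framing, HVAC, drywall, insulation — every task.
Total fee: 5 + 12 = 17.
No cover costs less than 17.

17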